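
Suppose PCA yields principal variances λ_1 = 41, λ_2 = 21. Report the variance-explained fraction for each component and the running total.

Step 1 — total variance = trace(Sigma) = Σ λ_i = 41 + 21 = 62.

Step 2 — fraction explained by component i = λ_i / Σ λ:
  PC1: 41/62 = 0.6613
  PC2: 21/62 = 0.3387

Step 3 — cumulative fraction after k components = (λ_1 + ... + λ_k) / Σ λ:
  k = 1: 41/62 = 0.6613
  k = 2: (41 + 21)/62 = 62/62 = 1

Summary (fraction, with percent):

explained: PC1 0.6613 (66.13%), PC2 0.3387 (33.87%);  cumulative: 0.6613, 1


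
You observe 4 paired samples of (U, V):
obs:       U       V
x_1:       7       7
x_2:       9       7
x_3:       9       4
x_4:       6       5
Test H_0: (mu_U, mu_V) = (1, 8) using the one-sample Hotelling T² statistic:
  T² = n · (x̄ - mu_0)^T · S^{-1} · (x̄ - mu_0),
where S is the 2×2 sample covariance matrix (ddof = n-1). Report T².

Step 1 — sample mean vector:
  mean(U) = (7 + 9 + 9 + 6) / 4 = 31/4 = 7.75
  mean(V) = (7 + 7 + 4 + 5) / 4 = 23/4 = 5.75
  x̄ = (7.75, 5.75),  deviation x̄ - mu_0 = (7.75, 5.75) - (1, 8) = (6.75, -2.25).

Step 2 — sample covariance matrix, S[i,j] = (1/(n-1)) · Σ_k (x_{k,i} - mean_i) · (x_{k,j} - mean_j), divisor n-1 = 3:
  S[U,U] = ((-0.75)·(-0.75) + (1.25)·(1.25) + (1.25)·(1.25) + (-1.75)·(-1.75)) / 3 = 6.75/3 = 2.25
  S[U,V] = ((-0.75)·(1.25) + (1.25)·(1.25) + (1.25)·(-1.75) + (-1.75)·(-0.75)) / 3 = -0.25/3 = -0.0833
  S[V,V] = ((1.25)·(1.25) + (1.25)·(1.25) + (-1.75)·(-1.75) + (-0.75)·(-0.75)) / 3 = 6.75/3 = 2.25
  S = [[2.25, -0.0833],
 [-0.0833, 2.25]].

Step 3 — invert S. det(S) = 2.25·2.25 - (-0.0833)² = 5.0556.
  S^{-1} = (1/det) · [[d, -b], [-b, a]] = [[0.4451, 0.0165],
 [0.0165, 0.4451]].

Step 4 — quadratic form (x̄ - mu_0)^T · S^{-1} · (x̄ - mu_0):
  S^{-1} · (x̄ - mu_0) = (2.967, -0.8901),
  (x̄ - mu_0)^T · [...] = (6.75)·(2.967) + (-2.25)·(-0.8901) = 22.0302.

Step 5 — scale by n: T² = 4 · 22.0302 = 88.1209.

T² ≈ 88.1209


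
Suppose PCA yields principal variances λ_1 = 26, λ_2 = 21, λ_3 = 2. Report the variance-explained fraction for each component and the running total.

Step 1 — total variance = trace(Sigma) = Σ λ_i = 26 + 21 + 2 = 49.

Step 2 — fraction explained by component i = λ_i / Σ λ:
  PC1: 26/49 = 0.5306
  PC2: 21/49 = 0.4286
  PC3: 2/49 = 0.0408

Step 3 — cumulative fraction after k components = (λ_1 + ... + λ_k) / Σ λ:
  k = 1: 26/49 = 0.5306
  k = 2: (26 + 21)/49 = 47/49 = 0.9592
  k = 3: (26 + 21 + 2)/49 = 49/49 = 1

Summary (fraction, with percent):

explained: PC1 0.5306 (53.06%), PC2 0.4286 (42.86%), PC3 0.0408 (4.08%);  cumulative: 0.5306, 0.9592, 1


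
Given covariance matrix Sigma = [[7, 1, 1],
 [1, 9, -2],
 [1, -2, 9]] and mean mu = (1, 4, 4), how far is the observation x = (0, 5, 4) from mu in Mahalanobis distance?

Step 1 — centre the observation: (x - mu) = (-1, 1, 0).

Step 2 — invert Sigma (cofactor / det for 3×3, or solve directly):
  Sigma^{-1} = [[0.1489, -0.0213, -0.0213],
 [-0.0213, 0.1199, 0.029],
 [-0.0213, 0.029, 0.1199]].

Step 3 — form the quadratic (x - mu)^T · Sigma^{-1} · (x - mu):
  Sigma^{-1} · (x - mu) = (-0.1702, 0.1412, 0.0503).
  (x - mu)^T · [Sigma^{-1} · (x - mu)] = (-1)·(-0.1702) + (1)·(0.1412) + (0)·(0.0503) = 0.3114.

Step 4 — take square root: d = √(0.3114) ≈ 0.558.

d(x, mu) = √(0.3114) ≈ 0.558


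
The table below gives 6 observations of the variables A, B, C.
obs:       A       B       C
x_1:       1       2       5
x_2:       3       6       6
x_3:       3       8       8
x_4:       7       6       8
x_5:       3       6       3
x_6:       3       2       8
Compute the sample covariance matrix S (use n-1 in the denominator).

Step 1 — column means:
  mean(A) = (1 + 3 + 3 + 7 + 3 + 3) / 6 = 20/6 = 3.3333
  mean(B) = (2 + 6 + 8 + 6 + 6 + 2) / 6 = 30/6 = 5
  mean(C) = (5 + 6 + 8 + 8 + 3 + 8) / 6 = 38/6 = 6.3333

Step 2 — sample covariance S[i,j] = (1/(n-1)) · Σ_k (x_{k,i} - mean_i) · (x_{k,j} - mean_j), with n-1 = 5.
  S[A,A] = ((-2.3333)·(-2.3333) + (-0.3333)·(-0.3333) + (-0.3333)·(-0.3333) + (3.6667)·(3.6667) + (-0.3333)·(-0.3333) + (-0.3333)·(-0.3333)) / 5 = 19.3333/5 = 3.8667
  S[A,B] = ((-2.3333)·(-3) + (-0.3333)·(1) + (-0.3333)·(3) + (3.6667)·(1) + (-0.3333)·(1) + (-0.3333)·(-3)) / 5 = 10/5 = 2
  S[A,C] = ((-2.3333)·(-1.3333) + (-0.3333)·(-0.3333) + (-0.3333)·(1.6667) + (3.6667)·(1.6667) + (-0.3333)·(-3.3333) + (-0.3333)·(1.6667)) / 5 = 9.3333/5 = 1.8667
  S[B,B] = ((-3)·(-3) + (1)·(1) + (3)·(3) + (1)·(1) + (1)·(1) + (-3)·(-3)) / 5 = 30/5 = 6
  S[B,C] = ((-3)·(-1.3333) + (1)·(-0.3333) + (3)·(1.6667) + (1)·(1.6667) + (1)·(-3.3333) + (-3)·(1.6667)) / 5 = 2/5 = 0.4
  S[C,C] = ((-1.3333)·(-1.3333) + (-0.3333)·(-0.3333) + (1.6667)·(1.6667) + (1.6667)·(1.6667) + (-3.3333)·(-3.3333) + (1.6667)·(1.6667)) / 5 = 21.3333/5 = 4.2667

S is symmetric (S[j,i] = S[i,j]). Assembling:

S = [[3.8667, 2, 1.8667],
 [2, 6, 0.4],
 [1.8667, 0.4, 4.2667]]


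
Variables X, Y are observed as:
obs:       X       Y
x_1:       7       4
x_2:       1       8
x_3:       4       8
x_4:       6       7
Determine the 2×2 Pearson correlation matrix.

Step 1 — column means:
  mean(X) = (7 + 1 + 4 + 6) / 4 = 18/4 = 4.5
  mean(Y) = (4 + 8 + 8 + 7) / 4 = 27/4 = 6.75

Step 2 — sample variances and covariances s[i,j] = (1/(n-1)) · Σ_k (x_{k,i} - mean_i) · (x_{k,j} - mean_j), with n-1 = 3:
  s[X,X] = ((2.5)·(2.5) + (-3.5)·(-3.5) + (-0.5)·(-0.5) + (1.5)·(1.5)) / 3 = 21/3 = 7
  s[X,Y] = ((2.5)·(-2.75) + (-3.5)·(1.25) + (-0.5)·(1.25) + (1.5)·(0.25)) / 3 = -11.5/3 = -3.8333
  s[Y,Y] = ((-2.75)·(-2.75) + (1.25)·(1.25) + (1.25)·(1.25) + (0.25)·(0.25)) / 3 = 10.75/3 = 3.5833
  Sample standard deviations s_i = √(s[i,i]):
  s(X) = √(7) = 2.6458
  s(Y) = √(3.5833) = 1.893

Step 3 — r_{ij} = s_{ij} / (s_i · s_j):
  r[X,X] = 1 (diagonal).
  r[X,Y] = -3.8333 / (2.6458 · 1.893) = -3.8333 / 5.0083 = -0.7654
  r[Y,Y] = 1 (diagonal).

R is symmetric with unit diagonal. Assembling:

R = [[1, -0.7654],
 [-0.7654, 1]]


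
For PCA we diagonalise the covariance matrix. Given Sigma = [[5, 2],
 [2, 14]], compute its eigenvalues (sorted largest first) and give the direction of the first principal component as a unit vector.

Step 1 — characteristic polynomial of 2×2 Sigma:
  det(Sigma - λI) = λ² - trace · λ + det = 0.
  trace = 5 + 14 = 19, det = 5·14 - (2)² = 66.
Step 2 — discriminant:
  Δ = trace² - 4·det = 361 - 264 = 97.
Step 3 — eigenvalues:
  λ = (trace ± √Δ)/2 = (19 ± 9.8489)/2,
  λ_1 = 14.4244,  λ_2 = 4.5756.

Step 4 — unit eigenvector for λ_1: solve (Sigma - λ_1 I)v = 0. First row:
  (5 - 14.4244)·v_x + (2)·v_y = 0, i.e. (-9.4244)·v_x + (2)·v_y = 0,
  so v ∝ (b, λ_1 - a) = (2, 9.4244) = u.
  ||u|| = √((2)² + (9.4244)²) = √(92.8199) ≈ 9.6343,
  v_1 = u/||u|| ≈ (0.2076, 0.9782) (||v_1|| = 1).

λ_1 = 14.4244,  λ_2 = 4.5756;  v_1 ≈ (0.2076, 0.9782)


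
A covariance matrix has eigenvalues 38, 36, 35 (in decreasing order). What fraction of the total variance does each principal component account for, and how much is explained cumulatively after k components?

Step 1 — total variance = trace(Sigma) = Σ λ_i = 38 + 36 + 35 = 109.

Step 2 — fraction explained by component i = λ_i / Σ λ:
  PC1: 38/109 = 0.3486
  PC2: 36/109 = 0.3303
  PC3: 35/109 = 0.3211

Step 3 — cumulative fraction after k components = (λ_1 + ... + λ_k) / Σ λ:
  k = 1: 38/109 = 0.3486
  k = 2: (38 + 36)/109 = 74/109 = 0.6789
  k = 3: (38 + 36 + 35)/109 = 109/109 = 1

Summary (fraction, with percent):

explained: PC1 0.3486 (34.86%), PC2 0.3303 (33.03%), PC3 0.3211 (32.11%);  cumulative: 0.3486, 0.6789, 1


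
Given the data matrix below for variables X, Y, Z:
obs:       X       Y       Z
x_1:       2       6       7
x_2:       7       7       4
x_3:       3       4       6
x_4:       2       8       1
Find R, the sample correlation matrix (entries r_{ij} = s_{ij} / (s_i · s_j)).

Step 1 — column means:
  mean(X) = (2 + 7 + 3 + 2) / 4 = 14/4 = 3.5
  mean(Y) = (6 + 7 + 4 + 8) / 4 = 25/4 = 6.25
  mean(Z) = (7 + 4 + 6 + 1) / 4 = 18/4 = 4.5

Step 2 — sample variances and covariances s[i,j] = (1/(n-1)) · Σ_k (x_{k,i} - mean_i) · (x_{k,j} - mean_j), with n-1 = 3:
  s[X,X] = ((-1.5)·(-1.5) + (3.5)·(3.5) + (-0.5)·(-0.5) + (-1.5)·(-1.5)) / 3 = 17/3 = 5.6667
  s[X,Y] = ((-1.5)·(-0.25) + (3.5)·(0.75) + (-0.5)·(-2.25) + (-1.5)·(1.75)) / 3 = 1.5/3 = 0.5
  s[X,Z] = ((-1.5)·(2.5) + (3.5)·(-0.5) + (-0.5)·(1.5) + (-1.5)·(-3.5)) / 3 = -1/3 = -0.3333
  s[Y,Y] = ((-0.25)·(-0.25) + (0.75)·(0.75) + (-2.25)·(-2.25) + (1.75)·(1.75)) / 3 = 8.75/3 = 2.9167
  s[Y,Z] = ((-0.25)·(2.5) + (0.75)·(-0.5) + (-2.25)·(1.5) + (1.75)·(-3.5)) / 3 = -10.5/3 = -3.5
  s[Z,Z] = ((2.5)·(2.5) + (-0.5)·(-0.5) + (1.5)·(1.5) + (-3.5)·(-3.5)) / 3 = 21/3 = 7
  Sample standard deviations s_i = √(s[i,i]):
  s(X) = √(5.6667) = 2.3805
  s(Y) = √(2.9167) = 1.7078
  s(Z) = √(7) = 2.6458

Step 3 — r_{ij} = s_{ij} / (s_i · s_j):
  r[X,X] = 1 (diagonal).
  r[X,Y] = 0.5 / (2.3805 · 1.7078) = 0.5 / 4.0654 = 0.123
  r[X,Z] = -0.3333 / (2.3805 · 2.6458) = -0.3333 / 6.2981 = -0.0529
  r[Y,Y] = 1 (diagonal).
  r[Y,Z] = -3.5 / (1.7078 · 2.6458) = -3.5 / 4.5185 = -0.7746
  r[Z,Z] = 1 (diagonal).

R is symmetric with unit diagonal. Assembling:

R = [[1, 0.123, -0.0529],
 [0.123, 1, -0.7746],
 [-0.0529, -0.7746, 1]]


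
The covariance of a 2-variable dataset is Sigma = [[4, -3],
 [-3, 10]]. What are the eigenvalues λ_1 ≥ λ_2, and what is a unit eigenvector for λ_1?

Step 1 — characteristic polynomial of 2×2 Sigma:
  det(Sigma - λI) = λ² - trace · λ + det = 0.
  trace = 4 + 10 = 14, det = 4·10 - (-3)² = 31.
Step 2 — discriminant:
  Δ = trace² - 4·det = 196 - 124 = 72.
Step 3 — eigenvalues:
  λ = (trace ± √Δ)/2 = (14 ± 8.4853)/2,
  λ_1 = 11.2426,  λ_2 = 2.7574.

Step 4 — unit eigenvector for λ_1: solve (Sigma - λ_1 I)v = 0. First row:
  (4 - 11.2426)·v_x + (-3)·v_y = 0, i.e. (-7.2426)·v_x + (-3)·v_y = 0,
  so v ∝ (b, λ_1 - a) = (-3, 7.2426); multiply by -1 so the first entry is positive: u = (3, -7.2426).
  ||u|| = √((3)² + (-7.2426)²) = √(61.4558) ≈ 7.8394,
  v_1 = u/||u|| ≈ (0.3827, -0.9239) (||v_1|| = 1).

λ_1 = 11.2426,  λ_2 = 2.7574;  v_1 ≈ (0.3827, -0.9239)


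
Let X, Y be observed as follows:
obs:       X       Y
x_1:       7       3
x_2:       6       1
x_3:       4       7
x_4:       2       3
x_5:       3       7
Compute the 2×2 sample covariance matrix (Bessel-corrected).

Step 1 — column means:
  mean(X) = (7 + 6 + 4 + 2 + 3) / 5 = 22/5 = 4.4
  mean(Y) = (3 + 1 + 7 + 3 + 7) / 5 = 21/5 = 4.2

Step 2 — sample covariance S[i,j] = (1/(n-1)) · Σ_k (x_{k,i} - mean_i) · (x_{k,j} - mean_j), with n-1 = 4.
  S[X,X] = ((2.6)·(2.6) + (1.6)·(1.6) + (-0.4)·(-0.4) + (-2.4)·(-2.4) + (-1.4)·(-1.4)) / 4 = 17.2/4 = 4.3
  S[X,Y] = ((2.6)·(-1.2) + (1.6)·(-3.2) + (-0.4)·(2.8) + (-2.4)·(-1.2) + (-1.4)·(2.8)) / 4 = -10.4/4 = -2.6
  S[Y,Y] = ((-1.2)·(-1.2) + (-3.2)·(-3.2) + (2.8)·(2.8) + (-1.2)·(-1.2) + (2.8)·(2.8)) / 4 = 28.8/4 = 7.2

S is symmetric (S[j,i] = S[i,j]). Assembling:

S = [[4.3, -2.6],
 [-2.6, 7.2]]


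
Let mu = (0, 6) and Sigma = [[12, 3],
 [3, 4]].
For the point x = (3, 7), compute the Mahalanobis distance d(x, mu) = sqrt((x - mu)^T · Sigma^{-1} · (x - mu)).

Step 1 — centre the observation: (x - mu) = (3, 1).

Step 2 — invert Sigma. det(Sigma) = 12·4 - (3)² = 39.
  Sigma^{-1} = (1/det) · [[d, -b], [-b, a]] = [[0.1026, -0.0769],
 [-0.0769, 0.3077]].

Step 3 — form the quadratic (x - mu)^T · Sigma^{-1} · (x - mu):
  Sigma^{-1} · (x - mu) = (0.2308, 0.0769).
  (x - mu)^T · [Sigma^{-1} · (x - mu)] = (3)·(0.2308) + (1)·(0.0769) = 0.7692.

Step 4 — take square root: d = √(0.7692) ≈ 0.8771.

d(x, mu) = √(0.7692) ≈ 0.8771


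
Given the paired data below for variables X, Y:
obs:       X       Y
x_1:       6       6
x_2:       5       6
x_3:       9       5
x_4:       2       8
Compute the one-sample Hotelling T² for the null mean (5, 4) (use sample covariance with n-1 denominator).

Step 1 — sample mean vector:
  mean(X) = (6 + 5 + 9 + 2) / 4 = 22/4 = 5.5
  mean(Y) = (6 + 6 + 5 + 8) / 4 = 25/4 = 6.25
  x̄ = (5.5, 6.25),  deviation x̄ - mu_0 = (5.5, 6.25) - (5, 4) = (0.5, 2.25).

Step 2 — sample covariance matrix, S[i,j] = (1/(n-1)) · Σ_k (x_{k,i} - mean_i) · (x_{k,j} - mean_j), divisor n-1 = 3:
  S[X,X] = ((0.5)·(0.5) + (-0.5)·(-0.5) + (3.5)·(3.5) + (-3.5)·(-3.5)) / 3 = 25/3 = 8.3333
  S[X,Y] = ((0.5)·(-0.25) + (-0.5)·(-0.25) + (3.5)·(-1.25) + (-3.5)·(1.75)) / 3 = -10.5/3 = -3.5
  S[Y,Y] = ((-0.25)·(-0.25) + (-0.25)·(-0.25) + (-1.25)·(-1.25) + (1.75)·(1.75)) / 3 = 4.75/3 = 1.5833
  S = [[8.3333, -3.5],
 [-3.5, 1.5833]].

Step 3 — invert S. det(S) = 8.3333·1.5833 - (-3.5)² = 0.9444.
  S^{-1} = (1/det) · [[d, -b], [-b, a]] = [[1.6765, 3.7059],
 [3.7059, 8.8235]].

Step 4 — quadratic form (x̄ - mu_0)^T · S^{-1} · (x̄ - mu_0):
  S^{-1} · (x̄ - mu_0) = (9.1765, 21.7059),
  (x̄ - mu_0)^T · [...] = (0.5)·(9.1765) + (2.25)·(21.7059) = 53.4265.

Step 5 — scale by n: T² = 4 · 53.4265 = 213.7059.

T² ≈ 213.7059


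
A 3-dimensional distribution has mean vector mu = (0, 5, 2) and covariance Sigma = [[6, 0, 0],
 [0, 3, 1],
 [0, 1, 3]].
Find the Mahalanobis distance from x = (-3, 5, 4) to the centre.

Step 1 — centre the observation: (x - mu) = (-3, 0, 2).

Step 2 — invert Sigma (cofactor / det for 3×3, or solve directly):
  Sigma^{-1} = [[0.1667, 0, 0],
 [0, 0.375, -0.125],
 [0, -0.125, 0.375]].

Step 3 — form the quadratic (x - mu)^T · Sigma^{-1} · (x - mu):
  Sigma^{-1} · (x - mu) = (-0.5, -0.25, 0.75).
  (x - mu)^T · [Sigma^{-1} · (x - mu)] = (-3)·(-0.5) + (0)·(-0.25) + (2)·(0.75) = 3.

Step 4 — take square root: d = √(3) ≈ 1.7321.

d(x, mu) = √(3) ≈ 1.7321


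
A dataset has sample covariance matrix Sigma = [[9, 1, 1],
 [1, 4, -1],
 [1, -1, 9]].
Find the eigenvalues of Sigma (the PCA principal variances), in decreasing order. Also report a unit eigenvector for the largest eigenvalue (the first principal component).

Step 1 — characteristic polynomial p(λ) = det(λI - Sigma) = λ³ - tr·λ² + c_1·λ - det, where tr = trace, c_1 = sum of the principal 2×2 minors, det = det(Sigma):
  tr = 9 + 4 + 9 = 22,
  c_1 = (9·4 - (1)²) + (9·9 - (1)²) + (4·9 - (-1)²) = 35 + 80 + 35 = 150,
  det = 9·(4·9 - (-1)²) - (1)·((1)·9 - (-1)·(1)) + (1)·((1)·(-1) - 4·(1)) = 9·(35) - (1)·(10) + (1)·(-5) = 300.
  So p(λ) = λ³ - 22λ² + 150λ - 300.
Step 2 — look for an integer root (rational root theorem: any rational root is an integer divisor of 300). Testing λ = 10:
  p(10) = 1000 - 2200 + 1500 - 300 = 0  ✓
  Dividing out (λ - 10): p(λ) = (λ - 10)(λ² - 12λ + 30).
Step 3 — remaining eigenvalues from the quadratic λ² - 12λ + 30 = 0:
  Δ = 12² - 4·30 = 144 - 120 = 24,  λ = (12 ± √24)/2 = (12 ± 4.899)/2 ≈ 8.4495 or 3.5505.
  Sorted: λ_1 = 10,  λ_2 = 8.4495,  λ_3 = 3.5505  (check: sum = 22 = tr ✓).

Step 4 — unit eigenvector for λ_1 = 10: v spans the null space of (Sigma - λ_1 I), whose rows are
  r_1 = (-1, 1, 1),  r_2 = (1, -6, -1),  r_3 = (1, -1, -1).
  v is orthogonal to every row, so take v ∝ r_1 × r_2 = ((1)·(-1) - (1)·(-6), (1)·(1) - (-1)·(-1), (-1)·(-6) - (1)·(1)) = (5, 0, 5).
  Rescale (divide by 5): u = (1, 0, 1).
  ||u|| = √((1)² + (0)² + (1)²) = √(2) ≈ 1.4142,  v_1 = u/||u|| ≈ (0.7071, 0, 0.7071) (||v_1|| = 1).

λ_1 = 10,  λ_2 = 8.4495,  λ_3 = 3.5505;  v_1 ≈ (0.7071, 0, 0.7071)


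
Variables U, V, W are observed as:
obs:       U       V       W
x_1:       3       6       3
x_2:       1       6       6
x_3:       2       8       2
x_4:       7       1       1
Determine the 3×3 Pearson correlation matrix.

Step 1 — column means:
  mean(U) = (3 + 1 + 2 + 7) / 4 = 13/4 = 3.25
  mean(V) = (6 + 6 + 8 + 1) / 4 = 21/4 = 5.25
  mean(W) = (3 + 6 + 2 + 1) / 4 = 12/4 = 3

Step 2 — sample variances and covariances s[i,j] = (1/(n-1)) · Σ_k (x_{k,i} - mean_i) · (x_{k,j} - mean_j), with n-1 = 3:
  s[U,U] = ((-0.25)·(-0.25) + (-2.25)·(-2.25) + (-1.25)·(-1.25) + (3.75)·(3.75)) / 3 = 20.75/3 = 6.9167
  s[U,V] = ((-0.25)·(0.75) + (-2.25)·(0.75) + (-1.25)·(2.75) + (3.75)·(-4.25)) / 3 = -21.25/3 = -7.0833
  s[U,W] = ((-0.25)·(0) + (-2.25)·(3) + (-1.25)·(-1) + (3.75)·(-2)) / 3 = -13/3 = -4.3333
  s[V,V] = ((0.75)·(0.75) + (0.75)·(0.75) + (2.75)·(2.75) + (-4.25)·(-4.25)) / 3 = 26.75/3 = 8.9167
  s[V,W] = ((0.75)·(0) + (0.75)·(3) + (2.75)·(-1) + (-4.25)·(-2)) / 3 = 8/3 = 2.6667
  s[W,W] = ((0)·(0) + (3)·(3) + (-1)·(-1) + (-2)·(-2)) / 3 = 14/3 = 4.6667
  Sample standard deviations s_i = √(s[i,i]):
  s(U) = √(6.9167) = 2.63
  s(V) = √(8.9167) = 2.9861
  s(W) = √(4.6667) = 2.1602

Step 3 — r_{ij} = s_{ij} / (s_i · s_j):
  r[U,U] = 1 (diagonal).
  r[U,V] = -7.0833 / (2.63 · 2.9861) = -7.0833 / 7.8533 = -0.902
  r[U,W] = -4.3333 / (2.63 · 2.1602) = -4.3333 / 5.6814 = -0.7627
  r[V,V] = 1 (diagonal).
  r[V,W] = 2.6667 / (2.9861 · 2.1602) = 2.6667 / 6.4507 = 0.4134
  r[W,W] = 1 (diagonal).

R is symmetric with unit diagonal. Assembling:

R = [[1, -0.902, -0.7627],
 [-0.902, 1, 0.4134],
 [-0.7627, 0.4134, 1]]


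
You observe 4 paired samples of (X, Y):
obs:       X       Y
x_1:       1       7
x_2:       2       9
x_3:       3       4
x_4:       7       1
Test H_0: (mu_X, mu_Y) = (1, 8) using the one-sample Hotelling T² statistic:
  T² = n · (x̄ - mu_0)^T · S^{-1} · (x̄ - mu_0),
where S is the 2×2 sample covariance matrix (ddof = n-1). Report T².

Step 1 — sample mean vector:
  mean(X) = (1 + 2 + 3 + 7) / 4 = 13/4 = 3.25
  mean(Y) = (7 + 9 + 4 + 1) / 4 = 21/4 = 5.25
  x̄ = (3.25, 5.25),  deviation x̄ - mu_0 = (3.25, 5.25) - (1, 8) = (2.25, -2.75).

Step 2 — sample covariance matrix, S[i,j] = (1/(n-1)) · Σ_k (x_{k,i} - mean_i) · (x_{k,j} - mean_j), divisor n-1 = 3:
  S[X,X] = ((-2.25)·(-2.25) + (-1.25)·(-1.25) + (-0.25)·(-0.25) + (3.75)·(3.75)) / 3 = 20.75/3 = 6.9167
  S[X,Y] = ((-2.25)·(1.75) + (-1.25)·(3.75) + (-0.25)·(-1.25) + (3.75)·(-4.25)) / 3 = -24.25/3 = -8.0833
  S[Y,Y] = ((1.75)·(1.75) + (3.75)·(3.75) + (-1.25)·(-1.25) + (-4.25)·(-4.25)) / 3 = 36.75/3 = 12.25
  S = [[6.9167, -8.0833],
 [-8.0833, 12.25]].

Step 3 — invert S. det(S) = 6.9167·12.25 - (-8.0833)² = 19.3889.
  S^{-1} = (1/det) · [[d, -b], [-b, a]] = [[0.6318, 0.4169],
 [0.4169, 0.3567]].

Step 4 — quadratic form (x̄ - mu_0)^T · S^{-1} · (x̄ - mu_0):
  S^{-1} · (x̄ - mu_0) = (0.2751, -0.043),
  (x̄ - mu_0)^T · [...] = (2.25)·(0.2751) + (-2.75)·(-0.043) = 0.7371.

Step 5 — scale by n: T² = 4 · 0.7371 = 2.9484.

T² ≈ 2.9484


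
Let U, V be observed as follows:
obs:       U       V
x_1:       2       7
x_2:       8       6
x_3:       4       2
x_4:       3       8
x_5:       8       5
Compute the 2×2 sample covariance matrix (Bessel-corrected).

Step 1 — column means:
  mean(U) = (2 + 8 + 4 + 3 + 8) / 5 = 25/5 = 5
  mean(V) = (7 + 6 + 2 + 8 + 5) / 5 = 28/5 = 5.6

Step 2 — sample covariance S[i,j] = (1/(n-1)) · Σ_k (x_{k,i} - mean_i) · (x_{k,j} - mean_j), with n-1 = 4.
  S[U,U] = ((-3)·(-3) + (3)·(3) + (-1)·(-1) + (-2)·(-2) + (3)·(3)) / 4 = 32/4 = 8
  S[U,V] = ((-3)·(1.4) + (3)·(0.4) + (-1)·(-3.6) + (-2)·(2.4) + (3)·(-0.6)) / 4 = -6/4 = -1.5
  S[V,V] = ((1.4)·(1.4) + (0.4)·(0.4) + (-3.6)·(-3.6) + (2.4)·(2.4) + (-0.6)·(-0.6)) / 4 = 21.2/4 = 5.3

S is symmetric (S[j,i] = S[i,j]). Assembling:

S = [[8, -1.5],
 [-1.5, 5.3]]


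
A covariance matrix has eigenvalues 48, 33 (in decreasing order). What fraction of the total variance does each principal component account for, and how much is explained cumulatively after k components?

Step 1 — total variance = trace(Sigma) = Σ λ_i = 48 + 33 = 81.

Step 2 — fraction explained by component i = λ_i / Σ λ:
  PC1: 48/81 = 0.5926
  PC2: 33/81 = 0.4074

Step 3 — cumulative fraction after k components = (λ_1 + ... + λ_k) / Σ λ:
  k = 1: 48/81 = 0.5926
  k = 2: (48 + 33)/81 = 81/81 = 1

Summary (fraction, with percent):

explained: PC1 0.5926 (59.26%), PC2 0.4074 (40.74%);  cumulative: 0.5926, 1


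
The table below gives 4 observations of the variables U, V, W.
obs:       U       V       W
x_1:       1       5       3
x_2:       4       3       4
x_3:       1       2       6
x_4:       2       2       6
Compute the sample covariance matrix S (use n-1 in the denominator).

Step 1 — column means:
  mean(U) = (1 + 4 + 1 + 2) / 4 = 8/4 = 2
  mean(V) = (5 + 3 + 2 + 2) / 4 = 12/4 = 3
  mean(W) = (3 + 4 + 6 + 6) / 4 = 19/4 = 4.75

Step 2 — sample covariance S[i,j] = (1/(n-1)) · Σ_k (x_{k,i} - mean_i) · (x_{k,j} - mean_j), with n-1 = 3.
  S[U,U] = ((-1)·(-1) + (2)·(2) + (-1)·(-1) + (0)·(0)) / 3 = 6/3 = 2
  S[U,V] = ((-1)·(2) + (2)·(0) + (-1)·(-1) + (0)·(-1)) / 3 = -1/3 = -0.3333
  S[U,W] = ((-1)·(-1.75) + (2)·(-0.75) + (-1)·(1.25) + (0)·(1.25)) / 3 = -1/3 = -0.3333
  S[V,V] = ((2)·(2) + (0)·(0) + (-1)·(-1) + (-1)·(-1)) / 3 = 6/3 = 2
  S[V,W] = ((2)·(-1.75) + (0)·(-0.75) + (-1)·(1.25) + (-1)·(1.25)) / 3 = -6/3 = -2
  S[W,W] = ((-1.75)·(-1.75) + (-0.75)·(-0.75) + (1.25)·(1.25) + (1.25)·(1.25)) / 3 = 6.75/3 = 2.25

S is symmetric (S[j,i] = S[i,j]). Assembling:

S = [[2, -0.3333, -0.3333],
 [-0.3333, 2, -2],
 [-0.3333, -2, 2.25]]


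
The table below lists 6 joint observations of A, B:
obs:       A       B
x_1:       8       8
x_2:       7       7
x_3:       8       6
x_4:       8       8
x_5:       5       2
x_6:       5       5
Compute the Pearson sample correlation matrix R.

Step 1 — column means:
  mean(A) = (8 + 7 + 8 + 8 + 5 + 5) / 6 = 41/6 = 6.8333
  mean(B) = (8 + 7 + 6 + 8 + 2 + 5) / 6 = 36/6 = 6

Step 2 — sample variances and covariances s[i,j] = (1/(n-1)) · Σ_k (x_{k,i} - mean_i) · (x_{k,j} - mean_j), with n-1 = 5:
  s[A,A] = ((1.1667)·(1.1667) + (0.1667)·(0.1667) + (1.1667)·(1.1667) + (1.1667)·(1.1667) + (-1.8333)·(-1.8333) + (-1.8333)·(-1.8333)) / 5 = 10.8333/5 = 2.1667
  s[A,B] = ((1.1667)·(2) + (0.1667)·(1) + (1.1667)·(0) + (1.1667)·(2) + (-1.8333)·(-4) + (-1.8333)·(-1)) / 5 = 14/5 = 2.8
  s[B,B] = ((2)·(2) + (1)·(1) + (0)·(0) + (2)·(2) + (-4)·(-4) + (-1)·(-1)) / 5 = 26/5 = 5.2
  Sample standard deviations s_i = √(s[i,i]):
  s(A) = √(2.1667) = 1.472
  s(B) = √(5.2) = 2.2804

Step 3 — r_{ij} = s_{ij} / (s_i · s_j):
  r[A,A] = 1 (diagonal).
  r[A,B] = 2.8 / (1.472 · 2.2804) = 2.8 / 3.3566 = 0.8342
  r[B,B] = 1 (diagonal).

R is symmetric with unit diagonal. Assembling:

R = [[1, 0.8342],
 [0.8342, 1]]


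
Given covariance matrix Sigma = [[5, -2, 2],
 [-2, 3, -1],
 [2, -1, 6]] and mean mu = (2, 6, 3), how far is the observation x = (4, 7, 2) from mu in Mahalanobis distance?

Step 1 — centre the observation: (x - mu) = (2, 1, -1).

Step 2 — invert Sigma (cofactor / det for 3×3, or solve directly):
  Sigma^{-1} = [[0.2982, 0.1754, -0.0702],
 [0.1754, 0.4561, 0.0175],
 [-0.0702, 0.0175, 0.193]].

Step 3 — form the quadratic (x - mu)^T · Sigma^{-1} · (x - mu):
  Sigma^{-1} · (x - mu) = (0.8421, 0.7895, -0.3158).
  (x - mu)^T · [Sigma^{-1} · (x - mu)] = (2)·(0.8421) + (1)·(0.7895) + (-1)·(-0.3158) = 2.7895.

Step 4 — take square root: d = √(2.7895) ≈ 1.6702.

d(x, mu) = √(2.7895) ≈ 1.6702


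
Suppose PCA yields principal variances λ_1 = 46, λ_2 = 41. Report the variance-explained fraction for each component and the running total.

Step 1 — total variance = trace(Sigma) = Σ λ_i = 46 + 41 = 87.

Step 2 — fraction explained by component i = λ_i / Σ λ:
  PC1: 46/87 = 0.5287
  PC2: 41/87 = 0.4713

Step 3 — cumulative fraction after k components = (λ_1 + ... + λ_k) / Σ λ:
  k = 1: 46/87 = 0.5287
  k = 2: (46 + 41)/87 = 87/87 = 1

Summary (fraction, with percent):

explained: PC1 0.5287 (52.87%), PC2 0.4713 (47.13%);  cumulative: 0.5287, 1


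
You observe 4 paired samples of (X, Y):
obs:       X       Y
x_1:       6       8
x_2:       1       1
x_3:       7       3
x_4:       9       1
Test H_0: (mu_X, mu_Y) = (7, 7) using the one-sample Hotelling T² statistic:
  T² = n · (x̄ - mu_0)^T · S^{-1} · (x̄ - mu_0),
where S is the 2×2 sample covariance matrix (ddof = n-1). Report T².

Step 1 — sample mean vector:
  mean(X) = (6 + 1 + 7 + 9) / 4 = 23/4 = 5.75
  mean(Y) = (8 + 1 + 3 + 1) / 4 = 13/4 = 3.25
  x̄ = (5.75, 3.25),  deviation x̄ - mu_0 = (5.75, 3.25) - (7, 7) = (-1.25, -3.75).

Step 2 — sample covariance matrix, S[i,j] = (1/(n-1)) · Σ_k (x_{k,i} - mean_i) · (x_{k,j} - mean_j), divisor n-1 = 3:
  S[X,X] = ((0.25)·(0.25) + (-4.75)·(-4.75) + (1.25)·(1.25) + (3.25)·(3.25)) / 3 = 34.75/3 = 11.5833
  S[X,Y] = ((0.25)·(4.75) + (-4.75)·(-2.25) + (1.25)·(-0.25) + (3.25)·(-2.25)) / 3 = 4.25/3 = 1.4167
  S[Y,Y] = ((4.75)·(4.75) + (-2.25)·(-2.25) + (-0.25)·(-0.25) + (-2.25)·(-2.25)) / 3 = 32.75/3 = 10.9167
  S = [[11.5833, 1.4167],
 [1.4167, 10.9167]].

Step 3 — invert S. det(S) = 11.5833·10.9167 - (1.4167)² = 124.4444.
  S^{-1} = (1/det) · [[d, -b], [-b, a]] = [[0.0877, -0.0114],
 [-0.0114, 0.0931]].

Step 4 — quadratic form (x̄ - mu_0)^T · S^{-1} · (x̄ - mu_0):
  S^{-1} · (x̄ - mu_0) = (-0.067, -0.3348),
  (x̄ - mu_0)^T · [...] = (-1.25)·(-0.067) + (-3.75)·(-0.3348) = 1.3393.

Step 5 — scale by n: T² = 4 · 1.3393 = 5.3571.

T² ≈ 5.3571


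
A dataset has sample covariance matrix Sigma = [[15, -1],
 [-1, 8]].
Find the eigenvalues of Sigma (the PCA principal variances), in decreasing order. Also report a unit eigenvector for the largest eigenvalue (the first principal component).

Step 1 — characteristic polynomial of 2×2 Sigma:
  det(Sigma - λI) = λ² - trace · λ + det = 0.
  trace = 15 + 8 = 23, det = 15·8 - (-1)² = 119.
Step 2 — discriminant:
  Δ = trace² - 4·det = 529 - 476 = 53.
Step 3 — eigenvalues:
  λ = (trace ± √Δ)/2 = (23 ± 7.2801)/2,
  λ_1 = 15.1401,  λ_2 = 7.8599.

Step 4 — unit eigenvector for λ_1: solve (Sigma - λ_1 I)v = 0. First row:
  (15 - 15.1401)·v_x + (-1)·v_y = 0, i.e. (-0.1401)·v_x + (-1)·v_y = 0,
  so v ∝ (b, λ_1 - a) = (-1, 0.1401); multiply by -1 so the first entry is positive: u = (1, -0.1401).
  ||u|| = √((1)² + (-0.1401)²) = √(1.0196) ≈ 1.0098,
  v_1 = u/||u|| ≈ (0.9903, -0.1387) (||v_1|| = 1).

λ_1 = 15.1401,  λ_2 = 7.8599;  v_1 ≈ (0.9903, -0.1387)


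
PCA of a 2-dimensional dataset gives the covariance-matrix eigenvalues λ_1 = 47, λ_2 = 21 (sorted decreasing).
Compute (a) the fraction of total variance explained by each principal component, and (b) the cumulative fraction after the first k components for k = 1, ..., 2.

Step 1 — total variance = trace(Sigma) = Σ λ_i = 47 + 21 = 68.

Step 2 — fraction explained by component i = λ_i / Σ λ:
  PC1: 47/68 = 0.6912
  PC2: 21/68 = 0.3088

Step 3 — cumulative fraction after k components = (λ_1 + ... + λ_k) / Σ λ:
  k = 1: 47/68 = 0.6912
  k = 2: (47 + 21)/68 = 68/68 = 1

Summary (fraction, with percent):

explained: PC1 0.6912 (69.12%), PC2 0.3088 (30.88%);  cumulative: 0.6912, 1


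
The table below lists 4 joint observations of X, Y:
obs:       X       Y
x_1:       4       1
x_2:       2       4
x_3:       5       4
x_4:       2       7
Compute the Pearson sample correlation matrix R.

Step 1 — column means:
  mean(X) = (4 + 2 + 5 + 2) / 4 = 13/4 = 3.25
  mean(Y) = (1 + 4 + 4 + 7) / 4 = 16/4 = 4

Step 2 — sample variances and covariances s[i,j] = (1/(n-1)) · Σ_k (x_{k,i} - mean_i) · (x_{k,j} - mean_j), with n-1 = 3:
  s[X,X] = ((0.75)·(0.75) + (-1.25)·(-1.25) + (1.75)·(1.75) + (-1.25)·(-1.25)) / 3 = 6.75/3 = 2.25
  s[X,Y] = ((0.75)·(-3) + (-1.25)·(0) + (1.75)·(0) + (-1.25)·(3)) / 3 = -6/3 = -2
  s[Y,Y] = ((-3)·(-3) + (0)·(0) + (0)·(0) + (3)·(3)) / 3 = 18/3 = 6
  Sample standard deviations s_i = √(s[i,i]):
  s(X) = √(2.25) = 1.5
  s(Y) = √(6) = 2.4495

Step 3 — r_{ij} = s_{ij} / (s_i · s_j):
  r[X,X] = 1 (diagonal).
  r[X,Y] = -2 / (1.5 · 2.4495) = -2 / 3.6742 = -0.5443
  r[Y,Y] = 1 (diagonal).

R is symmetric with unit diagonal. Assembling:

R = [[1, -0.5443],
 [-0.5443, 1]]


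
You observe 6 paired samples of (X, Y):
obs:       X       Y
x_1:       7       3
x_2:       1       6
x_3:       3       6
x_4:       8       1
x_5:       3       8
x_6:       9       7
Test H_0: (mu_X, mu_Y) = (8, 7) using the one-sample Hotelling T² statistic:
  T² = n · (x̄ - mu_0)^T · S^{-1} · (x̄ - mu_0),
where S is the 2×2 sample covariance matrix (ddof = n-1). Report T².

Step 1 — sample mean vector:
  mean(X) = (7 + 1 + 3 + 8 + 3 + 9) / 6 = 31/6 = 5.1667
  mean(Y) = (3 + 6 + 6 + 1 + 8 + 7) / 6 = 31/6 = 5.1667
  x̄ = (5.1667, 5.1667),  deviation x̄ - mu_0 = (5.1667, 5.1667) - (8, 7) = (-2.8333, -1.8333).

Step 2 — sample covariance matrix, S[i,j] = (1/(n-1)) · Σ_k (x_{k,i} - mean_i) · (x_{k,j} - mean_j), divisor n-1 = 5:
  S[X,X] = ((1.8333)·(1.8333) + (-4.1667)·(-4.1667) + (-2.1667)·(-2.1667) + (2.8333)·(2.8333) + (-2.1667)·(-2.1667) + (3.8333)·(3.8333)) / 5 = 52.8333/5 = 10.5667
  S[X,Y] = ((1.8333)·(-2.1667) + (-4.1667)·(0.8333) + (-2.1667)·(0.8333) + (2.8333)·(-4.1667) + (-2.1667)·(2.8333) + (3.8333)·(1.8333)) / 5 = -20.1667/5 = -4.0333
  S[Y,Y] = ((-2.1667)·(-2.1667) + (0.8333)·(0.8333) + (0.8333)·(0.8333) + (-4.1667)·(-4.1667) + (2.8333)·(2.8333) + (1.8333)·(1.8333)) / 5 = 34.8333/5 = 6.9667
  S = [[10.5667, -4.0333],
 [-4.0333, 6.9667]].

Step 3 — invert S. det(S) = 10.5667·6.9667 - (-4.0333)² = 57.3467.
  S^{-1} = (1/det) · [[d, -b], [-b, a]] = [[0.1215, 0.0703],
 [0.0703, 0.1843]].

Step 4 — quadratic form (x̄ - mu_0)^T · S^{-1} · (x̄ - mu_0):
  S^{-1} · (x̄ - mu_0) = (-0.4731, -0.5371),
  (x̄ - mu_0)^T · [...] = (-2.8333)·(-0.4731) + (-1.8333)·(-0.5371) = 2.3252.

Step 5 — scale by n: T² = 6 · 2.3252 = 13.9514.

T² ≈ 13.9514


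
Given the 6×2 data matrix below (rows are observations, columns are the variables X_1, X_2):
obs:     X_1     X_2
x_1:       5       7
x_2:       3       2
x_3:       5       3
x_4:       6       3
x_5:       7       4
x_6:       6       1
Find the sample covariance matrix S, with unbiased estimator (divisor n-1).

Step 1 — column means:
  mean(X_1) = (5 + 3 + 5 + 6 + 7 + 6) / 6 = 32/6 = 5.3333
  mean(X_2) = (7 + 2 + 3 + 3 + 4 + 1) / 6 = 20/6 = 3.3333

Step 2 — sample covariance S[i,j] = (1/(n-1)) · Σ_k (x_{k,i} - mean_i) · (x_{k,j} - mean_j), with n-1 = 5.
  S[X_1,X_1] = ((-0.3333)·(-0.3333) + (-2.3333)·(-2.3333) + (-0.3333)·(-0.3333) + (0.6667)·(0.6667) + (1.6667)·(1.6667) + (0.6667)·(0.6667)) / 5 = 9.3333/5 = 1.8667
  S[X_1,X_2] = ((-0.3333)·(3.6667) + (-2.3333)·(-1.3333) + (-0.3333)·(-0.3333) + (0.6667)·(-0.3333) + (1.6667)·(0.6667) + (0.6667)·(-2.3333)) / 5 = 1.3333/5 = 0.2667
  S[X_2,X_2] = ((3.6667)·(3.6667) + (-1.3333)·(-1.3333) + (-0.3333)·(-0.3333) + (-0.3333)·(-0.3333) + (0.6667)·(0.6667) + (-2.3333)·(-2.3333)) / 5 = 21.3333/5 = 4.2667

S is symmetric (S[j,i] = S[i,j]). Assembling:

S = [[1.8667, 0.2667],
 [0.2667, 4.2667]]


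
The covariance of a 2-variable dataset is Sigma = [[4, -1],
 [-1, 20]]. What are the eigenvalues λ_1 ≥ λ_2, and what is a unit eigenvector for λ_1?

Step 1 — characteristic polynomial of 2×2 Sigma:
  det(Sigma - λI) = λ² - trace · λ + det = 0.
  trace = 4 + 20 = 24, det = 4·20 - (-1)² = 79.
Step 2 — discriminant:
  Δ = trace² - 4·det = 576 - 316 = 260.
Step 3 — eigenvalues:
  λ = (trace ± √Δ)/2 = (24 ± 16.1245)/2,
  λ_1 = 20.0623,  λ_2 = 3.9377.

Step 4 — unit eigenvector for λ_1: solve (Sigma - λ_1 I)v = 0. First row:
  (4 - 20.0623)·v_x + (-1)·v_y = 0, i.e. (-16.0623)·v_x + (-1)·v_y = 0,
  so v ∝ (b, λ_1 - a) = (-1, 16.0623); multiply by -1 so the first entry is positive: u = (1, -16.0623).
  ||u|| = √((1)² + (-16.0623)²) = √(258.9961) ≈ 16.0934,
  v_1 = u/||u|| ≈ (0.0621, -0.9981) (||v_1|| = 1).

λ_1 = 20.0623,  λ_2 = 3.9377;  v_1 ≈ (0.0621, -0.9981)


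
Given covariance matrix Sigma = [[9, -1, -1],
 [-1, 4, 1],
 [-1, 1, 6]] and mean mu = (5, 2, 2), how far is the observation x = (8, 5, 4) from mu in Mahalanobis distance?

Step 1 — centre the observation: (x - mu) = (3, 3, 2).

Step 2 — invert Sigma (cofactor / det for 3×3, or solve directly):
  Sigma^{-1} = [[0.1156, 0.0251, 0.0151],
 [0.0251, 0.2663, -0.0402],
 [0.0151, -0.0402, 0.1759]].

Step 3 — form the quadratic (x - mu)^T · Sigma^{-1} · (x - mu):
  Sigma^{-1} · (x - mu) = (0.4523, 0.794, 0.2764).
  (x - mu)^T · [Sigma^{-1} · (x - mu)] = (3)·(0.4523) + (3)·(0.794) + (2)·(0.2764) = 4.2915.

Step 4 — take square root: d = √(4.2915) ≈ 2.0716.

d(x, mu) = √(4.2915) ≈ 2.0716


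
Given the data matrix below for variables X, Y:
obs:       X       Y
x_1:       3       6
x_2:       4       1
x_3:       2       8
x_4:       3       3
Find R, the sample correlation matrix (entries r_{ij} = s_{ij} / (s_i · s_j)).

Step 1 — column means:
  mean(X) = (3 + 4 + 2 + 3) / 4 = 12/4 = 3
  mean(Y) = (6 + 1 + 8 + 3) / 4 = 18/4 = 4.5

Step 2 — sample variances and covariances s[i,j] = (1/(n-1)) · Σ_k (x_{k,i} - mean_i) · (x_{k,j} - mean_j), with n-1 = 3:
  s[X,X] = ((0)·(0) + (1)·(1) + (-1)·(-1) + (0)·(0)) / 3 = 2/3 = 0.6667
  s[X,Y] = ((0)·(1.5) + (1)·(-3.5) + (-1)·(3.5) + (0)·(-1.5)) / 3 = -7/3 = -2.3333
  s[Y,Y] = ((1.5)·(1.5) + (-3.5)·(-3.5) + (3.5)·(3.5) + (-1.5)·(-1.5)) / 3 = 29/3 = 9.6667
  Sample standard deviations s_i = √(s[i,i]):
  s(X) = √(0.6667) = 0.8165
  s(Y) = √(9.6667) = 3.1091

Step 3 — r_{ij} = s_{ij} / (s_i · s_j):
  r[X,X] = 1 (diagonal).
  r[X,Y] = -2.3333 / (0.8165 · 3.1091) = -2.3333 / 2.5386 = -0.9191
  r[Y,Y] = 1 (diagonal).

R is symmetric with unit diagonal. Assembling:

R = [[1, -0.9191],
 [-0.9191, 1]]


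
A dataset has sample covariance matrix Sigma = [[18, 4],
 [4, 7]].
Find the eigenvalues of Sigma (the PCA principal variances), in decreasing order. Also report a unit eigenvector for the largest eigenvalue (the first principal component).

Step 1 — characteristic polynomial of 2×2 Sigma:
  det(Sigma - λI) = λ² - trace · λ + det = 0.
  trace = 18 + 7 = 25, det = 18·7 - (4)² = 110.
Step 2 — discriminant:
  Δ = trace² - 4·det = 625 - 440 = 185.
Step 3 — eigenvalues:
  λ = (trace ± √Δ)/2 = (25 ± 13.6015)/2,
  λ_1 = 19.3007,  λ_2 = 5.6993.

Step 4 — unit eigenvector for λ_1: solve (Sigma - λ_1 I)v = 0. First row:
  (18 - 19.3007)·v_x + (4)·v_y = 0, i.e. (-1.3007)·v_x + (4)·v_y = 0,
  so v ∝ (b, λ_1 - a) = (4, 1.3007) = u.
  ||u|| = √((4)² + (1.3007)²) = √(17.6919) ≈ 4.2062,
  v_1 = u/||u|| ≈ (0.951, 0.3092) (||v_1|| = 1).

λ_1 = 19.3007,  λ_2 = 5.6993;  v_1 ≈ (0.951, 0.3092)


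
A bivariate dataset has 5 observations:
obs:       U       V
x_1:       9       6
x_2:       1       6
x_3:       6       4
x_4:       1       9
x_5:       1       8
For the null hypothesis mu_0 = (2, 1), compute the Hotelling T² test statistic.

Step 1 — sample mean vector:
  mean(U) = (9 + 1 + 6 + 1 + 1) / 5 = 18/5 = 3.6
  mean(V) = (6 + 6 + 4 + 9 + 8) / 5 = 33/5 = 6.6
  x̄ = (3.6, 6.6),  deviation x̄ - mu_0 = (3.6, 6.6) - (2, 1) = (1.6, 5.6).

Step 2 — sample covariance matrix, S[i,j] = (1/(n-1)) · Σ_k (x_{k,i} - mean_i) · (x_{k,j} - mean_j), divisor n-1 = 4:
  S[U,U] = ((5.4)·(5.4) + (-2.6)·(-2.6) + (2.4)·(2.4) + (-2.6)·(-2.6) + (-2.6)·(-2.6)) / 4 = 55.2/4 = 13.8
  S[U,V] = ((5.4)·(-0.6) + (-2.6)·(-0.6) + (2.4)·(-2.6) + (-2.6)·(2.4) + (-2.6)·(1.4)) / 4 = -17.8/4 = -4.45
  S[V,V] = ((-0.6)·(-0.6) + (-0.6)·(-0.6) + (-2.6)·(-2.6) + (2.4)·(2.4) + (1.4)·(1.4)) / 4 = 15.2/4 = 3.8
  S = [[13.8, -4.45],
 [-4.45, 3.8]].

Step 3 — invert S. det(S) = 13.8·3.8 - (-4.45)² = 32.6375.
  S^{-1} = (1/det) · [[d, -b], [-b, a]] = [[0.1164, 0.1363],
 [0.1363, 0.4228]].

Step 4 — quadratic form (x̄ - mu_0)^T · S^{-1} · (x̄ - mu_0):
  S^{-1} · (x̄ - mu_0) = (0.9498, 2.586),
  (x̄ - mu_0)^T · [...] = (1.6)·(0.9498) + (5.6)·(2.586) = 16.0012.

Step 5 — scale by n: T² = 5 · 16.0012 = 80.0061.

T² ≈ 80.0061


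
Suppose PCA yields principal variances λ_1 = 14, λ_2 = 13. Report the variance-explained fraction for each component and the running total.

Step 1 — total variance = trace(Sigma) = Σ λ_i = 14 + 13 = 27.

Step 2 — fraction explained by component i = λ_i / Σ λ:
  PC1: 14/27 = 0.5185
  PC2: 13/27 = 0.4815

Step 3 — cumulative fraction after k components = (λ_1 + ... + λ_k) / Σ λ:
  k = 1: 14/27 = 0.5185
  k = 2: (14 + 13)/27 = 27/27 = 1

Summary (fraction, with percent):

explained: PC1 0.5185 (51.85%), PC2 0.4815 (48.15%);  cumulative: 0.5185, 1


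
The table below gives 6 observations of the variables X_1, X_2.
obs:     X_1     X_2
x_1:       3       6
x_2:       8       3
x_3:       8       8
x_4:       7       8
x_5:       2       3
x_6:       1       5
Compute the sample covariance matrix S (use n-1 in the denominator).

Step 1 — column means:
  mean(X_1) = (3 + 8 + 8 + 7 + 2 + 1) / 6 = 29/6 = 4.8333
  mean(X_2) = (6 + 3 + 8 + 8 + 3 + 5) / 6 = 33/6 = 5.5

Step 2 — sample covariance S[i,j] = (1/(n-1)) · Σ_k (x_{k,i} - mean_i) · (x_{k,j} - mean_j), with n-1 = 5.
  S[X_1,X_1] = ((-1.8333)·(-1.8333) + (3.1667)·(3.1667) + (3.1667)·(3.1667) + (2.1667)·(2.1667) + (-2.8333)·(-2.8333) + (-3.8333)·(-3.8333)) / 5 = 50.8333/5 = 10.1667
  S[X_1,X_2] = ((-1.8333)·(0.5) + (3.1667)·(-2.5) + (3.1667)·(2.5) + (2.1667)·(2.5) + (-2.8333)·(-2.5) + (-3.8333)·(-0.5)) / 5 = 13.5/5 = 2.7
  S[X_2,X_2] = ((0.5)·(0.5) + (-2.5)·(-2.5) + (2.5)·(2.5) + (2.5)·(2.5) + (-2.5)·(-2.5) + (-0.5)·(-0.5)) / 5 = 25.5/5 = 5.1

S is symmetric (S[j,i] = S[i,j]). Assembling:

S = [[10.1667, 2.7],
 [2.7, 5.1]]


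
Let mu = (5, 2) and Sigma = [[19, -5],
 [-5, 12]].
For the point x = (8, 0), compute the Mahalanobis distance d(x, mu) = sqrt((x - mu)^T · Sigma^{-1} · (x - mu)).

Step 1 — centre the observation: (x - mu) = (3, -2).

Step 2 — invert Sigma. det(Sigma) = 19·12 - (-5)² = 203.
  Sigma^{-1} = (1/det) · [[d, -b], [-b, a]] = [[0.0591, 0.0246],
 [0.0246, 0.0936]].

Step 3 — form the quadratic (x - mu)^T · Sigma^{-1} · (x - mu):
  Sigma^{-1} · (x - mu) = (0.1281, -0.1133).
  (x - mu)^T · [Sigma^{-1} · (x - mu)] = (3)·(0.1281) + (-2)·(-0.1133) = 0.6108.

Step 4 — take square root: d = √(0.6108) ≈ 0.7816.

d(x, mu) = √(0.6108) ≈ 0.7816


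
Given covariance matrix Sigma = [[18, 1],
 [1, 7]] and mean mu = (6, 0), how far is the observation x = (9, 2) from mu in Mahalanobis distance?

Step 1 — centre the observation: (x - mu) = (3, 2).

Step 2 — invert Sigma. det(Sigma) = 18·7 - (1)² = 125.
  Sigma^{-1} = (1/det) · [[d, -b], [-b, a]] = [[0.056, -0.008],
 [-0.008, 0.144]].

Step 3 — form the quadratic (x - mu)^T · Sigma^{-1} · (x - mu):
  Sigma^{-1} · (x - mu) = (0.152, 0.264).
  (x - mu)^T · [Sigma^{-1} · (x - mu)] = (3)·(0.152) + (2)·(0.264) = 0.984.

Step 4 — take square root: d = √(0.984) ≈ 0.992.

d(x, mu) = √(0.984) ≈ 0.992


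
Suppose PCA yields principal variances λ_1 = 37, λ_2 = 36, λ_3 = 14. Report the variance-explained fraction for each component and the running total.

Step 1 — total variance = trace(Sigma) = Σ λ_i = 37 + 36 + 14 = 87.

Step 2 — fraction explained by component i = λ_i / Σ λ:
  PC1: 37/87 = 0.4253
  PC2: 36/87 = 0.4138
  PC3: 14/87 = 0.1609

Step 3 — cumulative fraction after k components = (λ_1 + ... + λ_k) / Σ λ:
  k = 1: 37/87 = 0.4253
  k = 2: (37 + 36)/87 = 73/87 = 0.8391
  k = 3: (37 + 36 + 14)/87 = 87/87 = 1

Summary (fraction, with percent):

explained: PC1 0.4253 (42.53%), PC2 0.4138 (41.38%), PC3 0.1609 (16.09%);  cumulative: 0.4253, 0.8391, 1


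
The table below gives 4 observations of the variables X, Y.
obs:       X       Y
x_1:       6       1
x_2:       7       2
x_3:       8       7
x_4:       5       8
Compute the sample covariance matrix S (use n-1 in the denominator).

Step 1 — column means:
  mean(X) = (6 + 7 + 8 + 5) / 4 = 26/4 = 6.5
  mean(Y) = (1 + 2 + 7 + 8) / 4 = 18/4 = 4.5

Step 2 — sample covariance S[i,j] = (1/(n-1)) · Σ_k (x_{k,i} - mean_i) · (x_{k,j} - mean_j), with n-1 = 3.
  S[X,X] = ((-0.5)·(-0.5) + (0.5)·(0.5) + (1.5)·(1.5) + (-1.5)·(-1.5)) / 3 = 5/3 = 1.6667
  S[X,Y] = ((-0.5)·(-3.5) + (0.5)·(-2.5) + (1.5)·(2.5) + (-1.5)·(3.5)) / 3 = -1/3 = -0.3333
  S[Y,Y] = ((-3.5)·(-3.5) + (-2.5)·(-2.5) + (2.5)·(2.5) + (3.5)·(3.5)) / 3 = 37/3 = 12.3333

S is symmetric (S[j,i] = S[i,j]). Assembling:

S = [[1.6667, -0.3333],
 [-0.3333, 12.3333]]
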